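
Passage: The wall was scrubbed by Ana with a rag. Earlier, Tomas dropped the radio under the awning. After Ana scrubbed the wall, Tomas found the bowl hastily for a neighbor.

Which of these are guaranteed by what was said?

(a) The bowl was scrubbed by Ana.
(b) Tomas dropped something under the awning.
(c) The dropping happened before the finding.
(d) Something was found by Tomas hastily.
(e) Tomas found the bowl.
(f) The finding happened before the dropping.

(a) Not entailed — Ana scrubbed the wall, not the bowl; the bowl belongs to the finding event.
(b) Entailed — every conjunct here is already in the original dropping event.
(c) Entailed — the narrative places the dropping before the finding.
(d) Entailed — the original entails any weakening of itself; this just drops 'for a neighbor' and generalizes the patient.
(e) Entailed — this follows by dropping conjuncts from the finding event's description.
(f) Not entailed — the narrative places the dropping before the finding, not after.

(b), (c), (d), (e)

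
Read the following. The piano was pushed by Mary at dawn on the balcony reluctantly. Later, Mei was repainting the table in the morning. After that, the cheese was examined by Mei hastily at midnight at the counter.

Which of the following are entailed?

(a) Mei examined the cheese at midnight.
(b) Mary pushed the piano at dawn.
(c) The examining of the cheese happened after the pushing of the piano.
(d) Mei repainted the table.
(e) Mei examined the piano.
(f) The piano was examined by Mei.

(a), (b), (c)

(a) Entailed — dropping 'at the counter', 'hastily' leaves a sub-description the original still satisfies.
(b) Entailed — this follows by dropping conjuncts from the pushing event's description.
(c) Entailed — the narrative places the pushing before the examining.
(d) Not entailed — 'was repainting' is progressive on an accomplishment; it does not entail the completed 'repainted'.
(e) Not entailed — Mei examined the cheese, not the piano; the piano belongs to the pushing event.
(f) Not entailed — Mei examined the cheese, not the piano; the piano belongs to the pushing event.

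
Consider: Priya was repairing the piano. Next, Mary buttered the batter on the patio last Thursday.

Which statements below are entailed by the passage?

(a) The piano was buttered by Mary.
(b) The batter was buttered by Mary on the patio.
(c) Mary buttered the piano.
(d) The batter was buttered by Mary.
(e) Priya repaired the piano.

(b), (d)

(a) Not entailed — Mary buttered the batter, not the piano; the piano belongs to the repairing event.
(b) Entailed — the original entails any weakening of itself; this just drops 'last Thursday'.
(c) Not entailed — Mary buttered the batter, not the piano; the piano belongs to the repairing event.
(d) Entailed — every conjunct here is already in the original buttering event.
(e) Not entailed — 'was repairing' is progressive on an accomplishment; it does not entail the completed 'repaired'.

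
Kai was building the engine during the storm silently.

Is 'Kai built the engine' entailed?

no

'was building' is progressive; for an accomplishment like 'build the engine', it doesn't entail completion.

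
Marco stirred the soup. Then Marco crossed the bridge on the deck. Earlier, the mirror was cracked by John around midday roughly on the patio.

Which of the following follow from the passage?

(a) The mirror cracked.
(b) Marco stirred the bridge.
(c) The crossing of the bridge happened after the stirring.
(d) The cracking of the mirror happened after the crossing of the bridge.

(a), (c)

(a) Entailed — 'John cracked the mirror' is causative; it entails the inchoative 'the mirror cracked'.
(b) Not entailed — Marco stirred the soup, not the bridge; the bridge belongs to the crossing event.
(c) Entailed — the narrative places the stirring before the crossing.
(d) Not entailed — the narrative places the cracking before the crossing, not after.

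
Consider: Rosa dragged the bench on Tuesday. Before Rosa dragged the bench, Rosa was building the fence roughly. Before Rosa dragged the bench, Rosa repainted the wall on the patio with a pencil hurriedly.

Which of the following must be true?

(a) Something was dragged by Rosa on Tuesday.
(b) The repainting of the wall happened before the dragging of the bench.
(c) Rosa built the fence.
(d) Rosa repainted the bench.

(a), (b)

(a) Entailed — the original entails any weakening of itself; this just generalizes the patient.
(b) Entailed — the narrative places the repainting before the dragging.
(c) Not entailed — 'was building' is progressive on an accomplishment; it does not entail the completed 'built'.
(d) Not entailed — Rosa repainted the wall, not the bench; the bench belongs to the dragging event.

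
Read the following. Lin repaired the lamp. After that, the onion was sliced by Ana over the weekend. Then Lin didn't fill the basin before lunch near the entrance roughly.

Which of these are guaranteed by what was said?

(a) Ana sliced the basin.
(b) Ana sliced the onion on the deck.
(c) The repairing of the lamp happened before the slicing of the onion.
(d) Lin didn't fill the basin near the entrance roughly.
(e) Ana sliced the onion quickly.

(a) Not entailed — Ana sliced the onion, not the basin; the basin belongs to the filling event.
(b) Not entailed — 'on the deck' adds information not in the original event.
(c) Entailed — the narrative places the repairing before the slicing.
(d) Not entailed — dropping 'before lunch' under negation is not valid — the original leaves open that Lin filled the basin some other way.
(e) Not entailed — 'quickly' adds information not in the original event.

(c)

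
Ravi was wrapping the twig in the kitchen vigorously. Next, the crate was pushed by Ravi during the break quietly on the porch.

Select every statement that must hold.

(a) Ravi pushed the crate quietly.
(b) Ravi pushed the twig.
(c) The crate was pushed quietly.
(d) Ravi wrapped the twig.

(a), (c)

(a) Entailed — every conjunct here is already in the original pushing event.
(b) Not entailed — Ravi pushed the crate, not the twig; the twig belongs to the wrapping event.
(c) Entailed — every conjunct here is already in the original pushing event.
(d) Not entailed — 'was wrapping' is progressive on an accomplishment; it does not entail the completed 'wrapped'.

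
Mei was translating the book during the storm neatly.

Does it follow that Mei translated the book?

'was translating' is progressive; for an accomplishment like 'translate the book', it doesn't entail completion.

no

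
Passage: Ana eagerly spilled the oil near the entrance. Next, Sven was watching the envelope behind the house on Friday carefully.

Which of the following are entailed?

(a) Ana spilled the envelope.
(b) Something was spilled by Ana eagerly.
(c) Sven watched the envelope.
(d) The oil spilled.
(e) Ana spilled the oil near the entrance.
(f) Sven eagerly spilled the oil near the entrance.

(b), (c), (d), (e)

(a) Not entailed — Ana spilled the oil, not the envelope; the envelope belongs to the watching event.
(b) Entailed — the original entails any weakening of itself; this just drops 'near the entrance' and generalizes the patient.
(c) Entailed — 'watch' is an activity; 'was watching' entails that some watching happened, so 'watched' holds.
(d) Entailed — 'Ana spilled the oil' is causative; it entails the inchoative 'the oil spilled'.
(e) Entailed — every conjunct here is already in the original spilling event.
(f) Not entailed — the passage has Ana spilling the oil, not Sven.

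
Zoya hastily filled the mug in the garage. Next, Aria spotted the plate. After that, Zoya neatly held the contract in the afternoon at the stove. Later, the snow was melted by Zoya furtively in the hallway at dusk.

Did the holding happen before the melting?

The narrative orders the holding before the melting.

yes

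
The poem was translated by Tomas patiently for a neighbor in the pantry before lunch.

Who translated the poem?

Tomas

'Tomas' marks the agent of the translating event.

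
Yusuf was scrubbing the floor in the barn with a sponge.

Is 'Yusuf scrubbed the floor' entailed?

yes

'scrub' is atelic; if Yusuf was scrubbing the floor, then Yusuf scrubbed the floor (for some time).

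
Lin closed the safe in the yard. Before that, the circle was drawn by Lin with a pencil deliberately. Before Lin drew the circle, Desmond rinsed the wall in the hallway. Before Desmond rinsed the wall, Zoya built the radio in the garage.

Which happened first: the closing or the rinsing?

the rinsing

The connectives place the rinsing before the closing.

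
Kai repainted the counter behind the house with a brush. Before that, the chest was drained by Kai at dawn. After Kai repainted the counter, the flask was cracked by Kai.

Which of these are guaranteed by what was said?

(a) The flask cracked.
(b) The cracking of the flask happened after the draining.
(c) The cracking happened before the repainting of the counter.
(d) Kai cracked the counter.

(a) Entailed — 'Kai cracked the flask' is causative; it entails the inchoative 'the flask cracked'.
(b) Entailed — the narrative places the draining before the cracking.
(c) Not entailed — the narrative places the repainting before the cracking, not after.
(d) Not entailed — Kai cracked the flask, not the counter; the counter belongs to the repainting event.

(a), (b)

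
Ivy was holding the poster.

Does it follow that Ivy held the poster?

'hold' is atelic; if Ivy was holding the poster, then Ivy held the poster (for some time).

yes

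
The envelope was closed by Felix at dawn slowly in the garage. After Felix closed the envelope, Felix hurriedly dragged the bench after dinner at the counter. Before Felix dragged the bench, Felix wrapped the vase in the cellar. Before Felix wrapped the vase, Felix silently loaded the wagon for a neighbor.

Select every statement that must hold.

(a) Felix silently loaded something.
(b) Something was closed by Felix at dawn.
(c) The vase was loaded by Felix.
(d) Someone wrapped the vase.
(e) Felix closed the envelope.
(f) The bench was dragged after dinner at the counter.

(a), (b), (d), (e), (f)

(a) Entailed — every conjunct here is already in the original loading event.
(b) Entailed — every conjunct here is already in the original closing event.
(c) Not entailed — Felix loaded the wagon, not the vase; the vase belongs to the wrapping event.
(d) Entailed — dropping 'in the cellar' and generalizing the agent leaves a sub-description the original still satisfies.
(e) Entailed — this follows by dropping conjuncts from the closing event's description.
(f) Entailed — this follows by dropping conjuncts from the dragging event's description.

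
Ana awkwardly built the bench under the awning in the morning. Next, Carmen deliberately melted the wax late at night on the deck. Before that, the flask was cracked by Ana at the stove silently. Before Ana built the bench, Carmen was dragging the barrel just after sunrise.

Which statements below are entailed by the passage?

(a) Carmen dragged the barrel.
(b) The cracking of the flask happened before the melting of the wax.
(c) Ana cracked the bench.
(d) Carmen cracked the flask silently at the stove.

(a) Entailed — 'drag' is an activity; 'was dragging' entails that some dragging happened, so 'dragged' holds.
(b) Entailed — the narrative places the cracking before the melting.
(c) Not entailed — Ana cracked the flask, not the bench; the bench belongs to the building event.
(d) Not entailed — the passage has Ana cracking the flask, not Carmen.

(a), (b)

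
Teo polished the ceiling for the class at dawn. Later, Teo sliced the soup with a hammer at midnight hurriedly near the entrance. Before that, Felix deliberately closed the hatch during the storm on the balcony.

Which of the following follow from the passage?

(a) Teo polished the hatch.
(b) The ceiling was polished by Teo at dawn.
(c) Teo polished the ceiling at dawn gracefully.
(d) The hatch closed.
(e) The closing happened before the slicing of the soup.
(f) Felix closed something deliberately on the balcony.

(a) Not entailed — Teo polished the ceiling, not the hatch; the hatch belongs to the closing event.
(b) Entailed — this follows by dropping conjuncts from the polishing event's description.
(c) Not entailed — 'gracefully' adds information not in the original event.
(d) Entailed — 'Felix closed the hatch' is causative; it entails the inchoative 'the hatch closed'.
(e) Entailed — the narrative places the closing before the slicing.
(f) Entailed — this follows by dropping conjuncts from the closing event's description.

(b), (d), (e), (f)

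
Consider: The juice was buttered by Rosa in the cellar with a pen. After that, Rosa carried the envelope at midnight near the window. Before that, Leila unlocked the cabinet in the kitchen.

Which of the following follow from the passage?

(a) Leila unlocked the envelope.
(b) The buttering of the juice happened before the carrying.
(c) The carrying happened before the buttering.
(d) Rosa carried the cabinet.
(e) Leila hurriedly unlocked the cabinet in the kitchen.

(b)

(a) Not entailed — Leila unlocked the cabinet, not the envelope; the envelope belongs to the carrying event.
(b) Entailed — the narrative places the buttering before the carrying.
(c) Not entailed — the narrative places the buttering before the carrying, not after.
(d) Not entailed — Rosa carried the envelope, not the cabinet; the cabinet belongs to the unlocking event.
(e) Not entailed — 'hurriedly' adds information not in the original event.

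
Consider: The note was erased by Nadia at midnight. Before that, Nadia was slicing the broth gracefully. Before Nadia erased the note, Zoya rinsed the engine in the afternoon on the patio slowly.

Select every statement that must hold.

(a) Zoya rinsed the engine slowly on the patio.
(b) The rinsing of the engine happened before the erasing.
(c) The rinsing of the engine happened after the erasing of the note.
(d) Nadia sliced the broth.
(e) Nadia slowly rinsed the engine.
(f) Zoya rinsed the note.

(a), (b)

(a) Entailed — every conjunct here is already in the original rinsing event.
(b) Entailed — the narrative places the rinsing before the erasing.
(c) Not entailed — the narrative places the rinsing before the erasing, not after.
(d) Not entailed — 'was slicing' is progressive on an accomplishment; it does not entail the completed 'sliced'.
(e) Not entailed — the passage has Zoya rinsing the engine, not Nadia.
(f) Not entailed — Zoya rinsed the engine, not the note; the note belongs to the erasing event.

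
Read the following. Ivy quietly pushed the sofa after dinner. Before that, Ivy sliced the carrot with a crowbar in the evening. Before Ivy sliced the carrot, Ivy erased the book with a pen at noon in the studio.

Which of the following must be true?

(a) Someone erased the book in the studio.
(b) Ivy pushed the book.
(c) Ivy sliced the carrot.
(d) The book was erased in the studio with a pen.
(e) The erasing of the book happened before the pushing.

(a), (c), (d), (e)

(a) Entailed — every conjunct here is already in the original erasing event.
(b) Not entailed — Ivy pushed the sofa, not the book; the book belongs to the erasing event.
(c) Entailed — every conjunct here is already in the original slicing event.
(d) Entailed — this follows by dropping conjuncts from the erasing event's description.
(e) Entailed — the narrative places the erasing before the pushing.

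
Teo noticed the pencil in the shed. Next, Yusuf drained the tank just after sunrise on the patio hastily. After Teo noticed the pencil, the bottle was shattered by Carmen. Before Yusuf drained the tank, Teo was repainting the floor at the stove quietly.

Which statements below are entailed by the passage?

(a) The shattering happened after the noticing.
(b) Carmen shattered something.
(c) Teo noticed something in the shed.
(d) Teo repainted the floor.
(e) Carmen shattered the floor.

(a), (b), (c)

(a) Entailed — the narrative places the noticing before the shattering.
(b) Entailed — the original entails any weakening of itself; this just generalizes the patient.
(c) Entailed — generalizing the patient leaves a sub-description the original still satisfies.
(d) Not entailed — 'was repainting' is progressive on an accomplishment; it does not entail the completed 'repainted'.
(e) Not entailed — Carmen shattered the bottle, not the floor; the floor belongs to the repainting event.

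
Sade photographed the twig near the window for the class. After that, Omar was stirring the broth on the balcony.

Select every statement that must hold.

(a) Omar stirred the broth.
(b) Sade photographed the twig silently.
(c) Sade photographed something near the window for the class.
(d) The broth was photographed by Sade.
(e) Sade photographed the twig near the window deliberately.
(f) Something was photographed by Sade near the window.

(a) Entailed — 'stir' is an activity; 'was stirring' entails that some stirring happened, so 'stirred' holds.
(b) Not entailed — 'silently' adds information not in the original event.
(c) Entailed — the original entails any weakening of itself; this just generalizes the patient.
(d) Not entailed — Sade photographed the twig, not the broth; the broth belongs to the stirring event.
(e) Not entailed — 'deliberately' adds information not in the original event.
(f) Entailed — the original entails any weakening of itself; this just drops 'for the class' and generalizes the patient.

(a), (c), (f)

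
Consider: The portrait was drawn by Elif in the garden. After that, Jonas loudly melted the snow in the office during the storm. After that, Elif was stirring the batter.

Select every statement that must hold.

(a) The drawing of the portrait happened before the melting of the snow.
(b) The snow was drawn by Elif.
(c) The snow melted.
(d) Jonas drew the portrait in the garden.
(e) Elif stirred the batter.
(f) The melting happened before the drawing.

(a), (c), (e)

(a) Entailed — the narrative places the drawing before the melting.
(b) Not entailed — Elif drew the portrait, not the snow; the snow belongs to the melting event.
(c) Entailed — 'Jonas melted the snow' is causative; it entails the inchoative 'the snow melted'.
(d) Not entailed — the passage has Elif drawing the portrait, not Jonas.
(e) Entailed — 'stir' is an activity; 'was stirring' entails that some stirring happened, so 'stirred' holds.
(f) Not entailed — the narrative places the drawing before the melting, not after.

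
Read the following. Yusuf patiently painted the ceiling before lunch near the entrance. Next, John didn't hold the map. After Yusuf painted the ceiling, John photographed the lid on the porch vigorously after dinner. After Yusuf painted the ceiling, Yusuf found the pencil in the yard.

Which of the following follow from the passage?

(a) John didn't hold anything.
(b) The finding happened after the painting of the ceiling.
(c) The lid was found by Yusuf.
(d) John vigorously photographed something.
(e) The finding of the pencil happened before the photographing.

(b), (d)

(a) Not entailed — the original only denies this specific event; John may have held something else.
(b) Entailed — the narrative places the painting before the finding.
(c) Not entailed — Yusuf found the pencil, not the lid; the lid belongs to the photographing event.
(d) Entailed — every conjunct here is already in the original photographing event.
(e) Not entailed — the narrative doesn't order the finding relative to the photographing.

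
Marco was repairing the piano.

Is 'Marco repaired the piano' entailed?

'was repairing' is progressive; for an accomplishment like 'repair the piano', it doesn't entail completion.

no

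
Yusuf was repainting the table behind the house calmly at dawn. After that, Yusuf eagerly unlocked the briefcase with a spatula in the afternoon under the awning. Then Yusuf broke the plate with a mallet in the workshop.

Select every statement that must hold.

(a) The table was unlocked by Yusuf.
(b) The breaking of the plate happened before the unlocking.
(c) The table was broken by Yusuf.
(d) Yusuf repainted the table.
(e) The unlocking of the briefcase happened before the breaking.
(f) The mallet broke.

(a) Not entailed — Yusuf unlocked the briefcase, not the table; the table belongs to the repainting event.
(b) Not entailed — the narrative places the unlocking before the breaking, not after.
(c) Not entailed — Yusuf broke the plate, not the table; the table belongs to the repainting event.
(d) Not entailed — 'was repainting' is progressive on an accomplishment; it does not entail the completed 'repainted'.
(e) Entailed — the narrative places the unlocking before the breaking.
(f) Not entailed — the plate is what broke, not the mallet.

(e)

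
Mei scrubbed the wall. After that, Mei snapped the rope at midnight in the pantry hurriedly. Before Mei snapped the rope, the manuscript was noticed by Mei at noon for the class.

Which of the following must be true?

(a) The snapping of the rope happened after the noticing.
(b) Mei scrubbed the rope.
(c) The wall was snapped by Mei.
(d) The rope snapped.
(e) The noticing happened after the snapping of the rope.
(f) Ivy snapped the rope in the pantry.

(a), (d)

(a) Entailed — the narrative places the noticing before the snapping.
(b) Not entailed — Mei scrubbed the wall, not the rope; the rope belongs to the snapping event.
(c) Not entailed — Mei snapped the rope, not the wall; the wall belongs to the scrubbing event.
(d) Entailed — 'Mei snapped the rope' is causative; it entails the inchoative 'the rope snapped'.
(e) Not entailed — the narrative places the noticing before the snapping, not after.
(f) Not entailed — the passage has Mei snapping the rope, not Ivy.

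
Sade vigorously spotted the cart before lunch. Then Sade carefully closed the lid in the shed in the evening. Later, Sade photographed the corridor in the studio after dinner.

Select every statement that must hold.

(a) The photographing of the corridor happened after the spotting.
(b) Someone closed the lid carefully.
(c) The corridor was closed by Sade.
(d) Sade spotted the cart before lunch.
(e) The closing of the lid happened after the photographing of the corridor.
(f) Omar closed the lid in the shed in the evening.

(a), (b), (d)

(a) Entailed — the narrative places the spotting before the photographing.
(b) Entailed — every conjunct here is already in the original closing event.
(c) Not entailed — Sade closed the lid, not the corridor; the corridor belongs to the photographing event.
(d) Entailed — every conjunct here is already in the original spotting event.
(e) Not entailed — the narrative places the closing before the photographing, not after.
(f) Not entailed — the passage has Sade closing the lid, not Omar.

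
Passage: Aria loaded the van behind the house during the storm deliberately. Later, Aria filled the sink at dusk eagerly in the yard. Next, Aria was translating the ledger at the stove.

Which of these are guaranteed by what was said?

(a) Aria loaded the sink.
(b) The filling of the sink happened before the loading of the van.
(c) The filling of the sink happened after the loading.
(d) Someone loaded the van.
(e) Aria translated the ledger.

(a) Not entailed — Aria loaded the van, not the sink; the sink belongs to the filling event.
(b) Not entailed — the narrative places the loading before the filling, not after.
(c) Entailed — the narrative places the loading before the filling.
(d) Entailed — this follows by dropping conjuncts from the loading event's description.
(e) Not entailed — 'was translating' is progressive on an accomplishment; it does not entail the completed 'translated'.

(c), (d)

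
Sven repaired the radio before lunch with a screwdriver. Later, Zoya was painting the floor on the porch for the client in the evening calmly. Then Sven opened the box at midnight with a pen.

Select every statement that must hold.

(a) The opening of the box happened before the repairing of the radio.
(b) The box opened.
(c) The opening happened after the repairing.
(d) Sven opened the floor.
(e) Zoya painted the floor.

(a) Not entailed — the narrative places the repairing before the opening, not after.
(b) Entailed — 'Sven opened the box' is causative; it entails the inchoative 'the box opened'.
(c) Entailed — the narrative places the repairing before the opening.
(d) Not entailed — Sven opened the box, not the floor; the floor belongs to the painting event.
(e) Not entailed — 'was painting' is progressive on an accomplishment; it does not entail the completed 'painted'.

(b), (c)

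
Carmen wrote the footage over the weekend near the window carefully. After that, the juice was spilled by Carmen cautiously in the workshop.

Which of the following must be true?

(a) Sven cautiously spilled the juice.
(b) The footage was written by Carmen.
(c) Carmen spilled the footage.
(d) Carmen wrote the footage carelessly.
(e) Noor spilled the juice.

(a) Not entailed — the passage has Carmen spilling the juice, not Sven.
(b) Entailed — dropping 'over the weekend', 'carefully', 'near the window' leaves a sub-description the original still satisfies.
(c) Not entailed — Carmen spilled the juice, not the footage; the footage belongs to the writing event.
(d) Not entailed — 'carelessly' adds a manner not in (and inconsistent with) the original.
(e) Not entailed — the passage has Carmen spilling the juice, not Noor.

(b)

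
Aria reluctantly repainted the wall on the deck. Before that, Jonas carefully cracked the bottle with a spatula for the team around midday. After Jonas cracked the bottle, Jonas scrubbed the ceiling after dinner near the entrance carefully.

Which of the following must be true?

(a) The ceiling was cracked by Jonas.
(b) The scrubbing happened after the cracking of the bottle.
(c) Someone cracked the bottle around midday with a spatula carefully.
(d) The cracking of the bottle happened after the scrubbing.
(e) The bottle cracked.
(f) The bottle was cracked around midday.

(b), (c), (e), (f)

(a) Not entailed — Jonas cracked the bottle, not the ceiling; the ceiling belongs to the scrubbing event.
(b) Entailed — the narrative places the cracking before the scrubbing.
(c) Entailed — dropping 'for the team' and generalizing the agent leaves a sub-description the original still satisfies.
(d) Not entailed — the narrative places the cracking before the scrubbing, not after.
(e) Entailed — 'Jonas cracked the bottle' is causative; it entails the inchoative 'the bottle cracked'.
(f) Entailed — every conjunct here is already in the original cracking event.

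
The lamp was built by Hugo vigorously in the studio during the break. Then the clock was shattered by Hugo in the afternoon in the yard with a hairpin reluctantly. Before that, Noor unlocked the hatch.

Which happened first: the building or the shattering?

the building

The connectives place the building before the shattering.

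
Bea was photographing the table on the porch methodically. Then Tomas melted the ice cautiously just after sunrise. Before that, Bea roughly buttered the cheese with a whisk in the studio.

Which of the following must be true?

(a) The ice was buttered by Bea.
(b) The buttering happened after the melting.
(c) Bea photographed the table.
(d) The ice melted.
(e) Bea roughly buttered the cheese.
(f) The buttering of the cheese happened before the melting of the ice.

(a) Not entailed — Bea buttered the cheese, not the ice; the ice belongs to the melting event.
(b) Not entailed — the narrative places the buttering before the melting, not after.
(c) Not entailed — 'was photographing' is progressive on an accomplishment; it does not entail the completed 'photographed'.
(d) Entailed — 'Tomas melted the ice' is causative; it entails the inchoative 'the ice melted'.
(e) Entailed — dropping 'with a whisk', 'in the studio' leaves a sub-description the original still satisfies.
(f) Entailed — the narrative places the buttering before the melting.

(d), (e), (f)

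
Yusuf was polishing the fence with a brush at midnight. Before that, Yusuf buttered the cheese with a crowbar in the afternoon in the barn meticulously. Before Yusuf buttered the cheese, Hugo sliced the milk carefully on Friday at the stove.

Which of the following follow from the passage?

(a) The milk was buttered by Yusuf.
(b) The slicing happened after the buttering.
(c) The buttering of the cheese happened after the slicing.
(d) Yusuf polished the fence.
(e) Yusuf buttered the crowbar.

(c), (d)

(a) Not entailed — Yusuf buttered the cheese, not the milk; the milk belongs to the slicing event.
(b) Not entailed — the narrative places the slicing before the buttering, not after.
(c) Entailed — the narrative places the slicing before the buttering.
(d) Entailed — 'polish' is an activity; 'was polishing' entails that some polishing happened, so 'polished' holds.
(e) Not entailed — the crowbar is the instrument, not what was buttered.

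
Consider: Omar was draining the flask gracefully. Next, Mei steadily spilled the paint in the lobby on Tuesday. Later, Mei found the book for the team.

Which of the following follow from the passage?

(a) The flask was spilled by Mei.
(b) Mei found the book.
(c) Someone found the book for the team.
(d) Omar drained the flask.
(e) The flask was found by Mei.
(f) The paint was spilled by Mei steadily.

(a) Not entailed — Mei spilled the paint, not the flask; the flask belongs to the draining event.
(b) Entailed — the original entails any weakening of itself; this just drops 'for the team'.
(c) Entailed — the original entails any weakening of itself; this just generalizes the agent.
(d) Not entailed — 'was draining' is progressive on an accomplishment; it does not entail the completed 'drained'.
(e) Not entailed — Mei found the book, not the flask; the flask belongs to the draining event.
(f) Entailed — the original entails any weakening of itself; this just drops 'on Tuesday', 'in the lobby'.

(b), (c), (f)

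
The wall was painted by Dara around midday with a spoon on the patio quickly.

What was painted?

'the wall' marks the patient of the painting event.

the wall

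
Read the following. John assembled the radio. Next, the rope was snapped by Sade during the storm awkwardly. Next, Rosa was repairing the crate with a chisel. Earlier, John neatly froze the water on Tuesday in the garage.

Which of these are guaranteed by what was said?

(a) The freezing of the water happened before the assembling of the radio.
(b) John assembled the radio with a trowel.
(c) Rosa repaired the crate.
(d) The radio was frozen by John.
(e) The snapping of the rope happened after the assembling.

(a) Not entailed — the narrative doesn't order the freezing relative to the assembling.
(b) Not entailed — 'with a trowel' adds information not in the original event.
(c) Not entailed — 'was repairing' is progressive on an accomplishment; it does not entail the completed 'repaired'.
(d) Not entailed — John froze the water, not the radio; the radio belongs to the assembling event.
(e) Entailed — the narrative places the assembling before the snapping.

(e)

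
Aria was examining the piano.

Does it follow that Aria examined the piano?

yes

'examine' is atelic; if Aria was examining the piano, then Aria examined the piano (for some time).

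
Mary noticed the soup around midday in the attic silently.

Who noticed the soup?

'Mary' marks the agent of the noticing event.

Mary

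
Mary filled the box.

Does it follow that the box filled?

'Mary filled the box' is the causative; it entails the inchoative 'the box filled'.

yes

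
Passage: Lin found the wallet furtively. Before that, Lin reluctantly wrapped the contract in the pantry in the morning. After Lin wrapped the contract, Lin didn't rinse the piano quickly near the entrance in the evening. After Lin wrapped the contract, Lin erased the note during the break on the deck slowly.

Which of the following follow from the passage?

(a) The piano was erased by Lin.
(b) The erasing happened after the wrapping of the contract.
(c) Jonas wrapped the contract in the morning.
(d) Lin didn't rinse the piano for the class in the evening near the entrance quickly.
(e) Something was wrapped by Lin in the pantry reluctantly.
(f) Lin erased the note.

(a) Not entailed — Lin erased the note, not the piano; the piano belongs to the rinsing event.
(b) Entailed — the narrative places the wrapping before the erasing.
(c) Not entailed — the passage has Lin wrapping the contract, not Jonas.
(d) Entailed — under negation, adding a further restriction is entailed: if no such rinsing event occurred, none occurred for the class either.
(e) Entailed — the original entails any weakening of itself; this just drops 'in the morning' and generalizes the patient.
(f) Entailed — dropping 'on the deck', 'slowly', 'during the break' leaves a sub-description the original still satisfies.

(b), (d), (e), (f)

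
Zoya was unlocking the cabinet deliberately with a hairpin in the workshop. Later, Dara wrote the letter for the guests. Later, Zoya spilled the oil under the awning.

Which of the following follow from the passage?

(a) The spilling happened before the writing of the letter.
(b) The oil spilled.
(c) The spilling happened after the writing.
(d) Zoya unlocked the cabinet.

(b), (c)

(a) Not entailed — the narrative places the writing before the spilling, not after.
(b) Entailed — 'Zoya spilled the oil' is causative; it entails the inchoative 'the oil spilled'.
(c) Entailed — the narrative places the writing before the spilling.
(d) Not entailed — 'was unlocking' is progressive on an accomplishment; it does not entail the completed 'unlocked'.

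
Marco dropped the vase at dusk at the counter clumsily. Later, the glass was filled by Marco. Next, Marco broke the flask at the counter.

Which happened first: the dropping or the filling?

the dropping

The connectives place the dropping before the filling.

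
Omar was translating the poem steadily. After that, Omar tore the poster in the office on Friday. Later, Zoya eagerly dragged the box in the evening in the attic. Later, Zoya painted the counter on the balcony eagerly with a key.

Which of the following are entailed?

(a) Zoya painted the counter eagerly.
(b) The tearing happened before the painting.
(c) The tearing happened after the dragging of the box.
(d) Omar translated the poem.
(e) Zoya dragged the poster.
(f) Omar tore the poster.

(a) Entailed — every conjunct here is already in the original painting event.
(b) Entailed — the narrative places the tearing before the painting.
(c) Not entailed — the narrative places the tearing before the dragging, not after.
(d) Not entailed — 'was translating' is progressive on an accomplishment; it does not entail the completed 'translated'.
(e) Not entailed — Zoya dragged the box, not the poster; the poster belongs to the tearing event.
(f) Entailed — the original entails any weakening of itself; this just drops 'on Friday', 'in the office'.

(a), (b), (f)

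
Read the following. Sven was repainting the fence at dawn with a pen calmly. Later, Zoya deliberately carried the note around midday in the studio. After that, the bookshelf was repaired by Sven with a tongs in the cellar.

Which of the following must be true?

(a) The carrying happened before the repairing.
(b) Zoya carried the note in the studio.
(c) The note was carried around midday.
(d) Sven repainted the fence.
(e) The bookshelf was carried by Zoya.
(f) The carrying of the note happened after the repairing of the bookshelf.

(a) Entailed — the narrative places the carrying before the repairing.
(b) Entailed — every conjunct here is already in the original carrying event.
(c) Entailed — this follows by dropping conjuncts from the carrying event's description.
(d) Not entailed — 'was repainting' is progressive on an accomplishment; it does not entail the completed 'repainted'.
(e) Not entailed — Zoya carried the note, not the bookshelf; the bookshelf belongs to the repairing event.
(f) Not entailed — the narrative places the carrying before the repairing, not after.

(a), (b), (c)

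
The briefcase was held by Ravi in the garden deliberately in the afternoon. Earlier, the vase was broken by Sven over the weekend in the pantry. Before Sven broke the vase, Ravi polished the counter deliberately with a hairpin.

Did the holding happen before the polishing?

The narrative orders the polishing before the holding.

no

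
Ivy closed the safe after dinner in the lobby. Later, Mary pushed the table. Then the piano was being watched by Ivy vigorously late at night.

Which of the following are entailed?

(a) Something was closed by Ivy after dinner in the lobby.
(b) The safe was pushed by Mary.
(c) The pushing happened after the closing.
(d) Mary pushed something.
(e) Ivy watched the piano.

(a) Entailed — generalizing the patient leaves a sub-description the original still satisfies.
(b) Not entailed — Mary pushed the table, not the safe; the safe belongs to the closing event.
(c) Entailed — the narrative places the closing before the pushing.
(d) Entailed — generalizing the patient leaves a sub-description the original still satisfies.
(e) Entailed — 'watch' is an activity; 'was watching' entails that some watching happened, so 'watched' holds.

(a), (c), (d), (e)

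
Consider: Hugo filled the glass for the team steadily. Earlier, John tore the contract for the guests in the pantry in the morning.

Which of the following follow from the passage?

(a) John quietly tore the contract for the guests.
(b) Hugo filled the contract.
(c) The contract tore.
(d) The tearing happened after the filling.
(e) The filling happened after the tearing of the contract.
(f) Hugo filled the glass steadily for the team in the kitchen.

(a) Not entailed — 'quietly' adds information not in the original event.
(b) Not entailed — Hugo filled the glass, not the contract; the contract belongs to the tearing event.
(c) Entailed — 'John tore the contract' is causative; it entails the inchoative 'the contract tore'.
(d) Not entailed — the narrative places the tearing before the filling, not after.
(e) Entailed — the narrative places the tearing before the filling.
(f) Not entailed — 'in the kitchen' adds information not in the original event.

(c), (e)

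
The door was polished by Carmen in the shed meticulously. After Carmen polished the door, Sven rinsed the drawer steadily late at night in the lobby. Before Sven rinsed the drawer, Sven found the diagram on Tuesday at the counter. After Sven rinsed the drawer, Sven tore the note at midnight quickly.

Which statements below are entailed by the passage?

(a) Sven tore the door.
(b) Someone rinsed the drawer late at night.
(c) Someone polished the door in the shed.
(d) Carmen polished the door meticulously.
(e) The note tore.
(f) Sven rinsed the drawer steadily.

(b), (c), (d), (e), (f)

(a) Not entailed — Sven tore the note, not the door; the door belongs to the polishing event.
(b) Entailed — dropping 'steadily', 'in the lobby' and generalizing the agent leaves a sub-description the original still satisfies.
(c) Entailed — the original entails any weakening of itself; this just drops 'meticulously' and generalizes the agent.
(d) Entailed — every conjunct here is already in the original polishing event.
(e) Entailed — 'Sven tore the note' is causative; it entails the inchoative 'the note tore'.
(f) Entailed — dropping 'in the lobby', 'late at night' leaves a sub-description the original still satisfies.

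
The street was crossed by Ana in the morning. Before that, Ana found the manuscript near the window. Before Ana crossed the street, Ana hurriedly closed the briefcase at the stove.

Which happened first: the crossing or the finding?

The connectives place the finding before the crossing.

the finding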